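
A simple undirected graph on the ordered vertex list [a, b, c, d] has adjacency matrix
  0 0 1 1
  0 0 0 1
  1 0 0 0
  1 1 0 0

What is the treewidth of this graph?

A width-1 tree decomposition is:
Bags: B1 = {a, c}  B2 = {a, d}  B3 = {b, d}
Tree: B1–B2, B2–B3
Every bag has size at most 2, so the width is 2 − 1 = 1 and tw(G) ≤ 1. G has an edge, so its treewidth is at least 1. Hence tw(G) = 1 exactly.

1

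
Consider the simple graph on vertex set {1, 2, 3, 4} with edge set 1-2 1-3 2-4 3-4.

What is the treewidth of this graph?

A width-2 tree decomposition is:
Bags: B1 = {2, 3, 4}  B2 = {1, 2, 3}
Tree: B1–B2
The largest bag has 3 vertices, giving width 2; this decomposition certifies tw(G) ≤ 2. Since 3–4–2–1–3 is a cycle in G, G is not acyclic. Forests are exactly the graphs of treewidth ≤ 1, so tw(G) ≥ 2. The upper and lower bounds meet at 2, so that is the treewidth.

2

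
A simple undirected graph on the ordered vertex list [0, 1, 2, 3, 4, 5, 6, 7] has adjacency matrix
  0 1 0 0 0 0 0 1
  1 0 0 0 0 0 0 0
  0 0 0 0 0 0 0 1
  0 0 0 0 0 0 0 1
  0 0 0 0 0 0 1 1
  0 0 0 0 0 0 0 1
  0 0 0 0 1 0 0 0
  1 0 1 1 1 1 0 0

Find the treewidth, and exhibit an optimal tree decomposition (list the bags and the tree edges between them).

Treewidth 1.
Bags: B1 = {0, 7}  B2 = {2, 7}  B3 = {3, 7}  B4 = {4, 7}  B5 = {0, 1}  B6 = {5, 7}  B7 = {4, 6}
Tree: B1–B2, B1–B3, B3–B4, B1–B5, B2–B6, B4–B7

Each bag holds 2 vertices, so the decomposition has width 1, which upper-bounds the treewidth. Since G has at least one edge (e.g. 0–7), it is not an edgeless graph, so tw(G) ≥ 1. Therefore the treewidth is 1.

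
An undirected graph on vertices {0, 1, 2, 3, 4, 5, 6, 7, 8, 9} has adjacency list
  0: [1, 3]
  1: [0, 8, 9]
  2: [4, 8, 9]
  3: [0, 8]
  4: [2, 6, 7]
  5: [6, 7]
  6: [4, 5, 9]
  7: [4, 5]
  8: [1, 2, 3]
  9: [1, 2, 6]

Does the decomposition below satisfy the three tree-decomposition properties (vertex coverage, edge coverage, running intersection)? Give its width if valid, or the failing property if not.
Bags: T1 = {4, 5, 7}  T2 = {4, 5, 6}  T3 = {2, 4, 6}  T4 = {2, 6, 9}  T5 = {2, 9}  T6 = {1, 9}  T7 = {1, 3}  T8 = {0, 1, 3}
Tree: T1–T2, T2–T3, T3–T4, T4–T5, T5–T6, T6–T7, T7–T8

A tree decomposition must satisfy three properties: every vertex lies in some bag; for every edge, both endpoints lie together in some bag; and for every vertex, the bags containing it form a connected subtree. Here vertex 8 appears in no bag, so the decomposition is invalid.

No — vertex 8 appears in no bag.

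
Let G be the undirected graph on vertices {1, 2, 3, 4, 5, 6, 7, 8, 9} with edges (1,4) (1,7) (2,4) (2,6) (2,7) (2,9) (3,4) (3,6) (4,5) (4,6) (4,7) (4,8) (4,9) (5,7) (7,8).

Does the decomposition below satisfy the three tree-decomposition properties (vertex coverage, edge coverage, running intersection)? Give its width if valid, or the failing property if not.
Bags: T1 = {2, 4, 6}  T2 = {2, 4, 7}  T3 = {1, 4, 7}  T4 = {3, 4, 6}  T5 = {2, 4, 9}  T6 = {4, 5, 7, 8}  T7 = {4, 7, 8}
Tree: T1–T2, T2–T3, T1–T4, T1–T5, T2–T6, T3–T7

No — bags containing vertex 8 are not connected in the tree.

A tree decomposition must satisfy three properties: every vertex lies in some bag; for every edge, both endpoints lie together in some bag; and for every vertex, the bags containing it form a connected subtree. Here bags containing vertex 8 are not connected in the tree, so the decomposition is invalid.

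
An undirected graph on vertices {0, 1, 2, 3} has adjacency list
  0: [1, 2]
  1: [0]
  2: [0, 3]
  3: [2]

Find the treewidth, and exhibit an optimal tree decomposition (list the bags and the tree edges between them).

Treewidth 1.
One optimal decomposition is:
Bags: B1 = {0, 2}  B2 = {0, 1}  B3 = {2, 3}
Tree: B1–B2, B1–B3

Every bag has size at most 2, so the width is 2 − 1 = 1 and tw(G) ≤ 1. Since G has at least one edge (e.g. 2–0), it is not an edgeless graph, so tw(G) ≥ 1. Therefore the treewidth is 1.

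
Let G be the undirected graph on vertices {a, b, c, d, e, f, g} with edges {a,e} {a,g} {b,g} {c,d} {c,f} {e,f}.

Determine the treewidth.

A width-1 tree decomposition is:
Bags: B1 = {b, g}  B2 = {a, g}  B3 = {a, e}  B4 = {e, f}  B5 = {c, f}  B6 = {c, d}
Tree: B1–B2, B2–B3, B3–B4, B4–B5, B5–B6
The largest bag has 2 vertices, giving width 1; this decomposition certifies tw(G) ≤ 1. Since G has at least one edge (e.g. b–g), it is not an edgeless graph, so tw(G) ≥ 1. The upper and lower bounds meet at 1, so that is the treewidth.

1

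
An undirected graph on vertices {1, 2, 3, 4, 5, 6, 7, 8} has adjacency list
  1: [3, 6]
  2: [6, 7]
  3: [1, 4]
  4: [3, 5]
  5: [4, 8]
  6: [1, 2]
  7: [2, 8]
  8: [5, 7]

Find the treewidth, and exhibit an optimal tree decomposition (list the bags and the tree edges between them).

Each bag holds 3 vertices, so the decomposition has width 2, which upper-bounds the treewidth. For the lower bound, G contains the cycle 6–1–3–4–5–8–7–2–6, so G is not a forest; only forests have treewidth ≤ 1, hence tw(G) ≥ 2. Therefore the treewidth is 2.

Treewidth 2.
Bags: B1 = {1, 3, 6}  B2 = {3, 4, 6}  B3 = {4, 5, 6}  B4 = {5, 6, 8}  B5 = {6, 7, 8}  B6 = {2, 6, 7}
Tree: B1–B2, B2–B3, B3–B4, B4–B5, B5–B6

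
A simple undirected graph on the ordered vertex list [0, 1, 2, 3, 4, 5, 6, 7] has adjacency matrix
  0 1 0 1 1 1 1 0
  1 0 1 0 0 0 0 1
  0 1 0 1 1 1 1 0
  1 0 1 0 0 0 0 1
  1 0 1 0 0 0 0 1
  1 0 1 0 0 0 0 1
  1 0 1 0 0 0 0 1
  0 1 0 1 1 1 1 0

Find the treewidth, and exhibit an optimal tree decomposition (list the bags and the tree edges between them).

Each bag holds 4 vertices, so the decomposition has width 3, which upper-bounds the treewidth. For the lower bound: the 4 vertex sets {4,7}, {2,3}, {0}, {5} are disjoint, each induces a connected subgraph, and every pair is joined by at least one edge of G. Contracting each set to a single vertex therefore yields K_{4} as a minor, and since treewidth is minor-monotone, tw(G) ≥ tw(K_{4}) = 3. The upper and lower bounds meet at 3, so that is the treewidth.

Treewidth 3.
One such decomposition:
Bags: B1 = {0, 2, 4, 7}  B2 = {0, 2, 3, 7}  B3 = {0, 2, 5, 7}  B4 = {0, 1, 2, 7}  B5 = {0, 2, 6, 7}
Tree: B1–B2, B2–B3, B3–B4, B4–B5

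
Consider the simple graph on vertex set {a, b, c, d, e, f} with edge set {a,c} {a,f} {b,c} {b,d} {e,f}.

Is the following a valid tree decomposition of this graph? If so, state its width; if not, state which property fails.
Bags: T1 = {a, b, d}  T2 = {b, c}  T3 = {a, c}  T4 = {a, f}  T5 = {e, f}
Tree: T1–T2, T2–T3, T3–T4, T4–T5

A tree decomposition must satisfy three properties: every vertex lies in some bag; for every edge, both endpoints lie together in some bag; and for every vertex, the bags containing it form a connected subtree. Here bags containing vertex a are not connected in the tree, so the decomposition is invalid.

No — bags containing vertex a are not connected in the tree.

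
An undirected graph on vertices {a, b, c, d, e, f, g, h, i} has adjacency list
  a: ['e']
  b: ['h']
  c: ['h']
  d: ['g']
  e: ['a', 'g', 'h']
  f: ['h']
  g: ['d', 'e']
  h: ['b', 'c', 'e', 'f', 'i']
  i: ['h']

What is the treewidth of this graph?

A width-1 tree decomposition is:
Bags: B1 = {f, h}  B2 = {b, h}  B3 = {c, h}  B4 = {e, h}  B5 = {h, i}  B6 = {e, g}  B7 = {a, e}  B8 = {d, g}
Tree: B1–B2, B1–B3, B2–B4, B2–B5, B4–B6, B4–B7, B6–B8
Every bag has size at most 2, so the width is 2 − 1 = 1 and tw(G) ≤ 1. Any graph with an edge has treewidth ≥ 1, and G has the edge h–f. Hence tw(G) = 1 exactly.

1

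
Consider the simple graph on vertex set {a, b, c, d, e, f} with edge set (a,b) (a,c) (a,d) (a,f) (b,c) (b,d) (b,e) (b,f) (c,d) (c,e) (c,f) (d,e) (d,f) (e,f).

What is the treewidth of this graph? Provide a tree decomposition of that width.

Each bag holds 5 vertices, so the decomposition has width 4, which upper-bounds the treewidth. For the lower bound, the 5 vertices {b, c, d, e, f} are pairwise adjacent, and any tree decomposition puts a clique entirely inside one bag — forcing width ≥ 4. Therefore the treewidth is 4.

Treewidth 4.
One optimal decomposition is:
Bags: B1 = {b, c, d, e, f}  B2 = {a, b, c, d, f}
Tree: B1–B2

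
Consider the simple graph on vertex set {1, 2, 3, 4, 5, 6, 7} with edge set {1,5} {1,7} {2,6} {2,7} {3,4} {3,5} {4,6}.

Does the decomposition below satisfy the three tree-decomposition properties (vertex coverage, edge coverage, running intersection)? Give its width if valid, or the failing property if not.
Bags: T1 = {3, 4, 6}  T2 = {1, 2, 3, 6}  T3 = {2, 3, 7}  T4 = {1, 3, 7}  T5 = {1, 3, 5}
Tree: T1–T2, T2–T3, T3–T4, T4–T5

No — bags containing vertex 1 are not connected in the tree.

A tree decomposition must satisfy three properties: every vertex lies in some bag; for every edge, both endpoints lie together in some bag; and for every vertex, the bags containing it form a connected subtree. Here bags containing vertex 1 are not connected in the tree, so the decomposition is invalid.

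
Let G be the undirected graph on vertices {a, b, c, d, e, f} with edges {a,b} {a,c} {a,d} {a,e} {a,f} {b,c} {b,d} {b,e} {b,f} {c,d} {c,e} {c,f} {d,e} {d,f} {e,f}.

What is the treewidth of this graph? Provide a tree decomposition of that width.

Treewidth 5.
One optimal decomposition is:
Bags: B1 = {a, b, c, d, e, f}
Tree: (single bag)

With just one bag of size 6, the width is 6 − 1 = 5, so tw(G) ≤ 5. For the lower bound, the 6 vertices {a, b, c, d, e, f} are pairwise adjacent, and any tree decomposition puts a clique entirely inside one bag — forcing width ≥ 5. Hence tw(G) = 5 exactly.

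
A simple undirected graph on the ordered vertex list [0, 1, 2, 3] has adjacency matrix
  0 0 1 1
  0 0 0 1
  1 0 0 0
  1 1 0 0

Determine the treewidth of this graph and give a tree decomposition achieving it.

Treewidth 1.
One such decomposition:
Bags: B1 = {0, 2}  B2 = {0, 3}  B3 = {1, 3}
Tree: B1–B2, B2–B3

Each bag holds 2 vertices, so the decomposition has width 1, which upper-bounds the treewidth. Any graph with an edge has treewidth ≥ 1, and G has the edge 0–2. Therefore the treewidth is 1.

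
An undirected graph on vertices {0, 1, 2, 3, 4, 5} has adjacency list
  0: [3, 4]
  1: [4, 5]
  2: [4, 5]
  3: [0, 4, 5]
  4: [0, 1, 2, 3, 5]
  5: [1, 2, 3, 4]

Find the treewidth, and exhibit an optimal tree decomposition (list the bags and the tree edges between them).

Treewidth 2.
One optimal decomposition is:
Bags: B1 = {1, 4, 5}  B2 = {2, 4, 5}  B3 = {3, 4, 5}  B4 = {0, 3, 4}
Tree: B1–B2, B2–B3, B3–B4

The largest bag has 3 vertices, giving width 2; this decomposition certifies tw(G) ≤ 2. Conversely, {0, 3, 4} is a clique of size 3, and the vertices of any clique must share a bag in every tree decomposition; so some bag has ≥ 3 vertices and tw(G) ≥ 2. Hence tw(G) = 2 exactly.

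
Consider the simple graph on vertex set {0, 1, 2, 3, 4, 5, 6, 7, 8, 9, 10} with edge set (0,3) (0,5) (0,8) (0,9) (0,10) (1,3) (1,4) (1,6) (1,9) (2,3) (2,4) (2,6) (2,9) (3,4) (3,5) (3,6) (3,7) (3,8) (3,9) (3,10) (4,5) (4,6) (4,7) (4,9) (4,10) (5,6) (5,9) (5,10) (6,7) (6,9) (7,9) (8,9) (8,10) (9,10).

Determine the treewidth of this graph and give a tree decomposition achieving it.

The largest bag has 5 vertices, giving width 4; this decomposition certifies tw(G) ≤ 4. Conversely, {0, 3, 8, 9, 10} is a clique of size 5, and the vertices of any clique must share a bag in every tree decomposition; so some bag has ≥ 5 vertices and tw(G) ≥ 4. Hence tw(G) = 4 exactly.

Treewidth 4.
One such decomposition:
Bags: B1 = {3, 4, 5, 6, 9}  B2 = {2, 3, 4, 6, 9}  B3 = {3, 4, 6, 7, 9}  B4 = {3, 4, 5, 9, 10}  B5 = {1, 3, 4, 6, 9}  B6 = {0, 3, 5, 9, 10}  B7 = {0, 3, 8, 9, 10}
Tree: B1–B2, B2–B3, B1–B4, B1–B5, B4–B6, B6–B7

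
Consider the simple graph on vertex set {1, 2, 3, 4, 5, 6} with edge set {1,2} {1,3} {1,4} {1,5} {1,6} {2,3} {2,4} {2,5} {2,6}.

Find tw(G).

A width-2 tree decomposition is:
Bags: B1 = {1, 2, 3}  B2 = {1, 2, 6}  B3 = {1, 2, 4}  B4 = {1, 2, 5}
Tree: B1–B2, B2–B3, B3–B4
Every bag has size at most 3, so the width is 3 − 1 = 2 and tw(G) ≤ 2. Conversely, {1, 2, 3} is a clique of size 3, and the vertices of any clique must share a bag in every tree decomposition; so some bag has ≥ 3 vertices and tw(G) ≥ 2. Combining the bounds, tw(G) = 2.

2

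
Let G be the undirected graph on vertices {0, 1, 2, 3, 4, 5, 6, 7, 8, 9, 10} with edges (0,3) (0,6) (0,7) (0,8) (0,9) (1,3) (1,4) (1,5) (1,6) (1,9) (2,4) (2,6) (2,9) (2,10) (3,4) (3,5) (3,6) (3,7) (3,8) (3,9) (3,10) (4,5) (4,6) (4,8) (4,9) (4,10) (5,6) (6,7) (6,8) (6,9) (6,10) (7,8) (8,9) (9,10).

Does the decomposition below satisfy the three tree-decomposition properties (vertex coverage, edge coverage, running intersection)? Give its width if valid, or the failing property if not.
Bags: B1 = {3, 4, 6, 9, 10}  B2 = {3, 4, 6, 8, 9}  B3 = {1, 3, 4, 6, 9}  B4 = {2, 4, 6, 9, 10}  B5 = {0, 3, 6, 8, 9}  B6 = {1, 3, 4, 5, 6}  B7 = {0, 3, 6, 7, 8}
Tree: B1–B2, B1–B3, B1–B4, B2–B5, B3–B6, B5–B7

Yes; width 4.

Vertex coverage: the bags together contain {0, 1, 2, 3, 4, 5, 6, 7, 8, 9, 10}, the full vertex set. Edge coverage: each edge of G has both endpoints in at least one bag. Running intersection: for every vertex, the bags containing it form a connected subtree. All three properties hold, so this is a valid tree decomposition of width max|bag| − 1 = 4, and hence tw(G) ≤ 4.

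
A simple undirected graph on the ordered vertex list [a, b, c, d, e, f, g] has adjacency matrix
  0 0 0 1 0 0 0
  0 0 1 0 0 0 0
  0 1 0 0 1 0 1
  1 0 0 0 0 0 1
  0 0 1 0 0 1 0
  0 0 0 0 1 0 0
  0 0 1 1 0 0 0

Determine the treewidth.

A width-1 tree decomposition is:
Bags: B1 = {b, c}  B2 = {c, g}  B3 = {d, g}  B4 = {c, e}  B5 = {e, f}  B6 = {a, d}
Tree: B1–B2, B2–B3, B1–B4, B4–B5, B3–B6
Every bag has size at most 2, so the width is 2 − 1 = 1 and tw(G) ≤ 1. Since G has at least one edge (e.g. b–c), it is not an edgeless graph, so tw(G) ≥ 1. Therefore the treewidth is 1.

1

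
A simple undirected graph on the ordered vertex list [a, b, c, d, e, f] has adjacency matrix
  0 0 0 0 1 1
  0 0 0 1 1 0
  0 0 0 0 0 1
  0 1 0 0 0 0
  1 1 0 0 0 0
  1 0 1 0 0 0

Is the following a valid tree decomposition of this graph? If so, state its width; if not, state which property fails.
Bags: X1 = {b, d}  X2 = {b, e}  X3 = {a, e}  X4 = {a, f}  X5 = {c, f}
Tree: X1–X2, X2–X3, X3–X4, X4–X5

Checking the three conditions: (i) the bags cover all of {a, b, c, d, e, f}; (ii) for each edge, some bag contains both endpoints; (iii) the bags containing any fixed vertex form a subtree. All hold, so the decomposition is valid with width 2 − 1 = 1.

Yes; width 1.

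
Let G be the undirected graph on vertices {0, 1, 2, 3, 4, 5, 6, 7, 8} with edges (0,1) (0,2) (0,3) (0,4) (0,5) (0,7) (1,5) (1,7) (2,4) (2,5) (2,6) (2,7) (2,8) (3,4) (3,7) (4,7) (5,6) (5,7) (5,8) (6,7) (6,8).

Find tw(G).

3

A width-3 tree decomposition is:
Bags: B1 = {0, 2, 5, 7}  B2 = {2, 5, 6, 7}  B3 = {0, 1, 5, 7}  B4 = {0, 2, 4, 7}  B5 = {0, 3, 4, 7}  B6 = {2, 5, 6, 8}
Tree: B1–B2, B1–B3, B1–B4, B4–B5, B2–B6
Every bag has size at most 4, so the width is 4 − 1 = 3 and tw(G) ≤ 3. For the lower bound, the 4 vertices {2, 5, 6, 8} are pairwise adjacent, and any tree decomposition puts a clique entirely inside one bag — forcing width ≥ 3. Combining the bounds, tw(G) = 3.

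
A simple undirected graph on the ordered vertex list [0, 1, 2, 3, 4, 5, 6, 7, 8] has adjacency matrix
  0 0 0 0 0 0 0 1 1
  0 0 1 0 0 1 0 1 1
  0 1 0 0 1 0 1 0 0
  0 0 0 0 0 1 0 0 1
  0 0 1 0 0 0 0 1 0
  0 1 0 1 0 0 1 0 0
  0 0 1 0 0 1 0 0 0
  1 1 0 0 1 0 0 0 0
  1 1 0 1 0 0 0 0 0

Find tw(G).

A width-3 tree decomposition is:
Bags: B1 = {0, 4, 7, 8}  B2 = {1, 4, 7, 8}  B3 = {1, 2, 4, 8}  B4 = {1, 2, 3, 8}  B5 = {1, 2, 3, 5}  B6 = {2, 3, 5, 6}
Tree: B1–B2, B2–B3, B3–B4, B4–B5, B5–B6
Each bag holds 4 vertices, so the decomposition has width 3, which upper-bounds the treewidth. For the lower bound: the 4 vertex sets {0,4,7}, {8}, {1}, {2,3,5,6} are disjoint, each induces a connected subgraph, and every pair is joined by at least one edge of G. Contracting each set to a single vertex therefore yields K_{4} as a minor, and since treewidth is minor-monotone, tw(G) ≥ tw(K_{4}) = 3. The upper and lower bounds meet at 3, so that is the treewidth.

3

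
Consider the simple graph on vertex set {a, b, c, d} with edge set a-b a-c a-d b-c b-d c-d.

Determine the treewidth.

A width-3 tree decomposition is:
Bags: B1 = {a, b, c, d}
Tree: (single bag)
A single bag containing all 4 vertices is trivially a valid decomposition of width 3. Conversely, {a, b, c, d} is a clique of size 4, and the vertices of any clique must share a bag in every tree decomposition; so some bag has ≥ 4 vertices and tw(G) ≥ 3. Combining the bounds, tw(G) = 3.

3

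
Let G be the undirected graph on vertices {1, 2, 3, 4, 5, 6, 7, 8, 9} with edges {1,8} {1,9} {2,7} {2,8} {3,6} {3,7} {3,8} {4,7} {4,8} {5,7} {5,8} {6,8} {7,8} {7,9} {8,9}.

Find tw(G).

2

A width-2 tree decomposition is:
Bags: B1 = {2, 7, 8}  B2 = {7, 8, 9}  B3 = {5, 7, 8}  B4 = {3, 7, 8}  B5 = {4, 7, 8}  B6 = {3, 6, 8}  B7 = {1, 8, 9}
Tree: B1–B2, B2–B3, B1–B4, B2–B5, B4–B6, B2–B7
The largest bag has 3 vertices, giving width 2; this decomposition certifies tw(G) ≤ 2. Conversely, {1, 8, 9} is a clique of size 3, and the vertices of any clique must share a bag in every tree decomposition; so some bag has ≥ 3 vertices and tw(G) ≥ 2. Therefore the treewidth is 2.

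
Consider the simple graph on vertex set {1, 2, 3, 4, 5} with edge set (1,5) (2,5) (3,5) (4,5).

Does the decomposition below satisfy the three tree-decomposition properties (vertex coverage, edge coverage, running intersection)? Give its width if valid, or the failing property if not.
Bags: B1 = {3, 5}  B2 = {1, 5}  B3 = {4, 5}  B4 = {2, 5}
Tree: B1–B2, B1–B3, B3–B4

Checking the three conditions: (i) the bags cover all of {1, 2, 3, 4, 5}; (ii) for each edge, some bag contains both endpoints; (iii) the bags containing any fixed vertex form a subtree. All hold, so the decomposition is valid with width 2 − 1 = 1.

Yes; width 1.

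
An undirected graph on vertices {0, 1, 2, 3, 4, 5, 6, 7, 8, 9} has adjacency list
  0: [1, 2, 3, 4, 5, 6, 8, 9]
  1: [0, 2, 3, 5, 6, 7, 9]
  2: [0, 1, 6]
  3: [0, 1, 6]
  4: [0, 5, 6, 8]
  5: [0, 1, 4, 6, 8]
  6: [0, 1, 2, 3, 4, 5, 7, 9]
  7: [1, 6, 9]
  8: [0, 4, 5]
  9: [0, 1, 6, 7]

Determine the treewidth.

3

A width-3 tree decomposition is:
Bags: B1 = {1, 6, 7, 9}  B2 = {0, 1, 6, 9}  B3 = {0, 1, 5, 6}  B4 = {0, 1, 2, 6}  B5 = {0, 4, 5, 6}  B6 = {0, 4, 5, 8}  B7 = {0, 1, 3, 6}
Tree: B1–B2, B2–B3, B2–B4, B3–B5, B5–B6, B3–B7
The largest bag has 4 vertices, giving width 3; this decomposition certifies tw(G) ≤ 3. For the lower bound, the 4 vertices {0, 4, 5, 8} are pairwise adjacent, and any tree decomposition puts a clique entirely inside one bag — forcing width ≥ 3. Combining the bounds, tw(G) = 3.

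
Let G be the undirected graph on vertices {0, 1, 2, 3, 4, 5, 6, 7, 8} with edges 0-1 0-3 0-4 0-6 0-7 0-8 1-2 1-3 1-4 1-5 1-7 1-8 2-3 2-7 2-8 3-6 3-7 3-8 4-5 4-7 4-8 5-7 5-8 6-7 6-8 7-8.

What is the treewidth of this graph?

4

A width-4 tree decomposition is:
Bags: B1 = {1, 2, 3, 7, 8}  B2 = {0, 1, 3, 7, 8}  B3 = {0, 1, 4, 7, 8}  B4 = {1, 4, 5, 7, 8}  B5 = {0, 3, 6, 7, 8}
Tree: B1–B2, B2–B3, B3–B4, B2–B5
Every bag has size at most 5, so the width is 5 − 1 = 4 and tw(G) ≤ 4. On the other hand G contains the 5-clique {0, 1, 3, 7, 8}. A clique must lie in a single bag of any decomposition, so no decomposition can have width below 4. The upper and lower bounds meet at 4, so that is the treewidth.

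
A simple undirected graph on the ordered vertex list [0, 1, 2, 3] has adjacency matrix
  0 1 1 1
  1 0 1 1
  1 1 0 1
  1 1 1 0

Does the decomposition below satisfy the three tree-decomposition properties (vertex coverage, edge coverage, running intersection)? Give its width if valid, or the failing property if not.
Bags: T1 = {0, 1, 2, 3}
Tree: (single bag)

Yes; width 3.

Every vertex of G appears in some bag (union = {0, 1, 2, 3}); every edge is covered by a bag; and for each vertex v the set of bags containing v is connected in the bag tree. The decomposition is therefore valid. The largest bag has 4 vertices, so the width is 3.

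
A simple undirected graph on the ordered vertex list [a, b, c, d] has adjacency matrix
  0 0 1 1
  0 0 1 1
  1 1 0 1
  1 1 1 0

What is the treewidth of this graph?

2

A width-2 tree decomposition is:
Bags: B1 = {b, c, d}  B2 = {a, c, d}
Tree: B1–B2
The largest bag has 3 vertices, giving width 2; this decomposition certifies tw(G) ≤ 2. Conversely, {a, c, d} is a clique of size 3, and the vertices of any clique must share a bag in every tree decomposition; so some bag has ≥ 3 vertices and tw(G) ≥ 2. Therefore the treewidth is 2.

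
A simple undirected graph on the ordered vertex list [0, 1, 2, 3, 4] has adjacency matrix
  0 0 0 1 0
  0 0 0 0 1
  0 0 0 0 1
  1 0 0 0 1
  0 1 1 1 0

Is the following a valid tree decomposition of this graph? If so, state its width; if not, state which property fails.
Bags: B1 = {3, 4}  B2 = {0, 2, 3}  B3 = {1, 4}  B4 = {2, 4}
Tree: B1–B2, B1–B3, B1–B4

A tree decomposition must satisfy three properties: every vertex lies in some bag; for every edge, both endpoints lie together in some bag; and for every vertex, the bags containing it form a connected subtree. Here bags containing vertex 2 are not connected in the tree, so the decomposition is invalid.

No — bags containing vertex 2 are not connected in the tree.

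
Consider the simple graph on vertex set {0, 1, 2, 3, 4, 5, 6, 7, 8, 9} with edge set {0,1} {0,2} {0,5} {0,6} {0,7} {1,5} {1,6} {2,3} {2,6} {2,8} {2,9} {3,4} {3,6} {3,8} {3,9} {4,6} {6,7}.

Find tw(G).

A width-2 tree decomposition is:
Bags: B1 = {0, 2, 6}  B2 = {0, 1, 6}  B3 = {2, 3, 6}  B4 = {3, 4, 6}  B5 = {2, 3, 8}  B6 = {0, 6, 7}  B7 = {2, 3, 9}  B8 = {0, 1, 5}
Tree: B1–B2, B1–B3, B3–B4, B3–B5, B1–B6, B3–B7, B2–B8
The largest bag has 3 vertices, giving width 2; this decomposition certifies tw(G) ≤ 2. For the lower bound, the 3 vertices {2, 3, 8} are pairwise adjacent, and any tree decomposition puts a clique entirely inside one bag — forcing width ≥ 2. Therefore the treewidth is 2.

2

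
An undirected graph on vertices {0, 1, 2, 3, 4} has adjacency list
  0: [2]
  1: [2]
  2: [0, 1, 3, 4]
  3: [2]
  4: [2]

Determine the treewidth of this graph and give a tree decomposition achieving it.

Every bag has size at most 2, so the width is 2 − 1 = 1 and tw(G) ≤ 1. G has an edge, so its treewidth is at least 1. Combining the bounds, tw(G) = 1.

Treewidth 1.
One optimal decomposition is:
Bags: B1 = {1, 2}  B2 = {2, 4}  B3 = {2, 3}  B4 = {0, 2}
Tree: B1–B2, B2–B3, B2–B4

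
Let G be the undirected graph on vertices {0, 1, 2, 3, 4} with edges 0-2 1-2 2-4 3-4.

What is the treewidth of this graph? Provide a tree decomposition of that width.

Each bag holds 2 vertices, so the decomposition has width 1, which upper-bounds the treewidth. G has an edge, so its treewidth is at least 1. Hence tw(G) = 1 exactly.

Treewidth 1.
Bags: B1 = {2, 4}  B2 = {0, 2}  B3 = {1, 2}  B4 = {3, 4}
Tree: B1–B2, B1–B3, B1–B4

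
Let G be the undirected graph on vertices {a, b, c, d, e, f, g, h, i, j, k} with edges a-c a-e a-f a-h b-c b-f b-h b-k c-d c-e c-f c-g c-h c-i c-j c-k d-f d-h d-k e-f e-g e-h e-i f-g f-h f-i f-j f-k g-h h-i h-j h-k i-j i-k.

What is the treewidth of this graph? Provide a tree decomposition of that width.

Each bag holds 5 vertices, so the decomposition has width 4, which upper-bounds the treewidth. Conversely, {c, e, f, g, h} is a clique of size 5, and the vertices of any clique must share a bag in every tree decomposition; so some bag has ≥ 5 vertices and tw(G) ≥ 4. Combining the bounds, tw(G) = 4.

Treewidth 4.
Bags: B1 = {c, f, h, i, k}  B2 = {c, e, f, h, i}  B3 = {a, c, e, f, h}  B4 = {c, f, h, i, j}  B5 = {c, e, f, g, h}  B6 = {b, c, f, h, k}  B7 = {c, d, f, h, k}
Tree: B1–B2, B2–B3, B2–B4, B2–B5, B1–B6, B1–B7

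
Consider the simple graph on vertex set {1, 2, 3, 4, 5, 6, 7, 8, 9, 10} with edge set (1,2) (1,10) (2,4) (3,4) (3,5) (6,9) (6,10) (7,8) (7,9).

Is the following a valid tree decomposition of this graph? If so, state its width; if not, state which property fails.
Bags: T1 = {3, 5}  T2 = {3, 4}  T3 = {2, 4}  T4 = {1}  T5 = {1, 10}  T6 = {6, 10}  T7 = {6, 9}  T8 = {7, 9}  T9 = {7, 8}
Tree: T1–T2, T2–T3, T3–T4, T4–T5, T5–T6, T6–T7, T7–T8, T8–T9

A tree decomposition must satisfy three properties: every vertex lies in some bag; for every edge, both endpoints lie together in some bag; and for every vertex, the bags containing it form a connected subtree. Here edge (2,1) lies in no bag, so the decomposition is invalid.

No — edge (2,1) lies in no bag.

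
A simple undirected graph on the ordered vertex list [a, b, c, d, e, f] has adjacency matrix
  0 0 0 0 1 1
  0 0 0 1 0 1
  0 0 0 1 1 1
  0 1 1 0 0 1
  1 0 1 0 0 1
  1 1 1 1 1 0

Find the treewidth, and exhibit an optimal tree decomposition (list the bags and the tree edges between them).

Every bag has size at most 3, so the width is 3 − 1 = 2 and tw(G) ≤ 2. On the other hand G contains the 3-clique {c, d, f}. A clique must lie in a single bag of any decomposition, so no decomposition can have width below 2. Combining the bounds, tw(G) = 2.

Treewidth 2.
Bags: B1 = {c, e, f}  B2 = {a, e, f}  B3 = {c, d, f}  B4 = {b, d, f}
Tree: B1–B2, B1–B3, B3–B4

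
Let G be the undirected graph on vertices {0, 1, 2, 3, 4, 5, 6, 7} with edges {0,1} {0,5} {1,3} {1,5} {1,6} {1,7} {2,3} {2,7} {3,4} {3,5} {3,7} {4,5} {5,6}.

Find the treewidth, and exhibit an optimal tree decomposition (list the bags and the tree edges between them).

Every bag has size at most 3, so the width is 3 − 1 = 2 and tw(G) ≤ 2. On the other hand G contains the 3-clique {0, 1, 5}. A clique must lie in a single bag of any decomposition, so no decomposition can have width below 2. The upper and lower bounds meet at 2, so that is the treewidth.

Treewidth 2.
One such decomposition:
Bags: B1 = {1, 3, 5}  B2 = {1, 3, 7}  B3 = {3, 4, 5}  B4 = {1, 5, 6}  B5 = {0, 1, 5}  B6 = {2, 3, 7}
Tree: B1–B2, B1–B3, B1–B4, B4–B5, B2–B6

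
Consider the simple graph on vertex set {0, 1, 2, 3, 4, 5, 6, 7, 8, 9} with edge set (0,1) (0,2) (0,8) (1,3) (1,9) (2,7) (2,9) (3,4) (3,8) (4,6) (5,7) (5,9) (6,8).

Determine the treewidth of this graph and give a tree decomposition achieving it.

Treewidth 2.
Bags: B1 = {2, 5, 7}  B2 = {2, 5, 9}  B3 = {0, 2, 9}  B4 = {0, 1, 9}  B5 = {0, 1, 8}  B6 = {1, 3, 8}  B7 = {3, 6, 8}  B8 = {3, 4, 6}
Tree: B1–B2, B2–B3, B3–B4, B4–B5, B5–B6, B6–B7, B7–B8

Each bag holds 3 vertices, so the decomposition has width 2, which upper-bounds the treewidth. The edges 7–5–9–2–7 form a cycle, so G is not a tree and its treewidth is at least 2. Hence tw(G) = 2 exactly.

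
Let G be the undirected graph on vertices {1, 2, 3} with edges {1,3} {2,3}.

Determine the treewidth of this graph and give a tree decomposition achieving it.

Treewidth 1.
One such decomposition:
Bags: B1 = {1, 3}  B2 = {2, 3}
Tree: B1–B2

Every bag has size at most 2, so the width is 2 − 1 = 1 and tw(G) ≤ 1. Any graph with an edge has treewidth ≥ 1, and G has the edge 3–1. Combining the bounds, tw(G) = 1.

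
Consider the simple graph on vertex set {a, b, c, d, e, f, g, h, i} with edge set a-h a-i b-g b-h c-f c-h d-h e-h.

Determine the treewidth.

1

A width-1 tree decomposition is:
Bags: B1 = {b, g}  B2 = {b, h}  B3 = {c, h}  B4 = {a, h}  B5 = {a, i}  B6 = {c, f}  B7 = {d, h}  B8 = {e, h}
Tree: B1–B2, B2–B3, B2–B4, B4–B5, B3–B6, B2–B7, B7–B8
Every bag has size at most 2, so the width is 2 − 1 = 1 and tw(G) ≤ 1. Since G has at least one edge (e.g. g–b), it is not an edgeless graph, so tw(G) ≥ 1. Combining the bounds, tw(G) = 1.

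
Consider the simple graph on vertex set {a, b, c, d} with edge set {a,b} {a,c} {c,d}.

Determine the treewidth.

1

A width-1 tree decomposition is:
Bags: B1 = {a, b}  B2 = {a, c}  B3 = {c, d}
Tree: B1–B2, B2–B3
The largest bag has 2 vertices, giving width 1; this decomposition certifies tw(G) ≤ 1. G has an edge, so its treewidth is at least 1. The upper and lower bounds meet at 1, so that is the treewidth.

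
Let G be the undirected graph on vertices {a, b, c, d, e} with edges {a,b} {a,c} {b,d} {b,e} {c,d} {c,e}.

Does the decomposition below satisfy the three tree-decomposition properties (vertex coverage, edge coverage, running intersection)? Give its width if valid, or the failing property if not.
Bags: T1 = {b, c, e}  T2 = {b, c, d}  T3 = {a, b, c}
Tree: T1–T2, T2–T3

Yes; width 2.

Every vertex of G appears in some bag (union = {a, b, c, d, e}); every edge is covered by a bag; and for each vertex v the set of bags containing v is connected in the bag tree. The decomposition is therefore valid. The largest bag has 3 vertices, so the width is 2.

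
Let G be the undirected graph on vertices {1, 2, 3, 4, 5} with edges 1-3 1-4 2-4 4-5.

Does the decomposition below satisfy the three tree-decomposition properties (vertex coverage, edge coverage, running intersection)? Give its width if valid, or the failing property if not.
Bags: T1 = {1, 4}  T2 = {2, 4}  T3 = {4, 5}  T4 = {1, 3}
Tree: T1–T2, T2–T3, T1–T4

Yes; width 1.

Every vertex of G appears in some bag (union = {1, 2, 3, 4, 5}); every edge is covered by a bag; and for each vertex v the set of bags containing v is connected in the bag tree. The decomposition is therefore valid. The largest bag has 2 vertices, so the width is 1.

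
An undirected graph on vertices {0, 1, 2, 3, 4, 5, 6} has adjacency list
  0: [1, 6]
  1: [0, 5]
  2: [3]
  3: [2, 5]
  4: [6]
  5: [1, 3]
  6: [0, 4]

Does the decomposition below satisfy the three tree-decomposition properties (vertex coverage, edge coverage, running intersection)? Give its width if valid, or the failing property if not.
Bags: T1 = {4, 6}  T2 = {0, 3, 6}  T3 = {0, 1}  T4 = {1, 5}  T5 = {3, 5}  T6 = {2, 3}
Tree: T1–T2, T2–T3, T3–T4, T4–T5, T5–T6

No — bags containing vertex 3 are not connected in the tree.

A tree decomposition must satisfy three properties: every vertex lies in some bag; for every edge, both endpoints lie together in some bag; and for every vertex, the bags containing it form a connected subtree. Here bags containing vertex 3 are not connected in the tree, so the decomposition is invalid.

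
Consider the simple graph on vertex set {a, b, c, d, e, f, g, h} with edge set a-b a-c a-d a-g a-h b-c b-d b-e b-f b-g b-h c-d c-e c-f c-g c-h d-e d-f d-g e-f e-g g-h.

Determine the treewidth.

A width-4 tree decomposition is:
Bags: B1 = {a, b, c, d, g}  B2 = {b, c, d, e, g}  B3 = {b, c, d, e, f}  B4 = {a, b, c, g, h}
Tree: B1–B2, B2–B3, B1–B4
Each bag holds 5 vertices, so the decomposition has width 4, which upper-bounds the treewidth. For the lower bound, the 5 vertices {b, c, d, e, g} are pairwise adjacent, and any tree decomposition puts a clique entirely inside one bag — forcing width ≥ 4. Therefore the treewidth is 4.

4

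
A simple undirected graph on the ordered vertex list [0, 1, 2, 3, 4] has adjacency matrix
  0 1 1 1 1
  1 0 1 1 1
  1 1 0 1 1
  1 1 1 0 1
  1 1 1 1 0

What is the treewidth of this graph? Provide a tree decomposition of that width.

Treewidth 4.
One such decomposition:
Bags: B1 = {0, 1, 2, 3, 4}
Tree: (single bag)

With just one bag of size 5, the width is 5 − 1 = 4, so tw(G) ≤ 4. Conversely, {0, 1, 2, 3, 4} is a clique of size 5, and the vertices of any clique must share a bag in every tree decomposition; so some bag has ≥ 5 vertices and tw(G) ≥ 4. The upper and lower bounds meet at 4, so that is the treewidth.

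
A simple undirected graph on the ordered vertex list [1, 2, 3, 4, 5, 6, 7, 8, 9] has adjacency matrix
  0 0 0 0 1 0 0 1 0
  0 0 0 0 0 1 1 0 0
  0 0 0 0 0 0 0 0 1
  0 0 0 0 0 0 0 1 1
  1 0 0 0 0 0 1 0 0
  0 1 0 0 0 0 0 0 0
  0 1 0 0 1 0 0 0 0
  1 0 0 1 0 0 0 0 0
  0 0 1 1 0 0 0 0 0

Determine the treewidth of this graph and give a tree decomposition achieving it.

Treewidth 1.
One such decomposition:
Bags: B1 = {3, 9}  B2 = {4, 9}  B3 = {4, 8}  B4 = {1, 8}  B5 = {1, 5}  B6 = {5, 7}  B7 = {2, 7}  B8 = {2, 6}
Tree: B1–B2, B2–B3, B3–B4, B4–B5, B5–B6, B6–B7, B7–B8

The largest bag has 2 vertices, giving width 1; this decomposition certifies tw(G) ≤ 1. G has an edge, so its treewidth is at least 1. Hence tw(G) = 1 exactly.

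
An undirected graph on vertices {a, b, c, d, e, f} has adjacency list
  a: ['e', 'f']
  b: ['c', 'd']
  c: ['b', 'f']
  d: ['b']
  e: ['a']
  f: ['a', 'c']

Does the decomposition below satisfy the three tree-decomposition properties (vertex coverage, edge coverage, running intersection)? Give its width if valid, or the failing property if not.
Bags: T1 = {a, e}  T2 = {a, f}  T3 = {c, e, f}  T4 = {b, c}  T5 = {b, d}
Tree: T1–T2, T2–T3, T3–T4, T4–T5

A tree decomposition must satisfy three properties: every vertex lies in some bag; for every edge, both endpoints lie together in some bag; and for every vertex, the bags containing it form a connected subtree. Here bags containing vertex e are not connected in the tree, so the decomposition is invalid.

No — bags containing vertex e are not connected in the tree.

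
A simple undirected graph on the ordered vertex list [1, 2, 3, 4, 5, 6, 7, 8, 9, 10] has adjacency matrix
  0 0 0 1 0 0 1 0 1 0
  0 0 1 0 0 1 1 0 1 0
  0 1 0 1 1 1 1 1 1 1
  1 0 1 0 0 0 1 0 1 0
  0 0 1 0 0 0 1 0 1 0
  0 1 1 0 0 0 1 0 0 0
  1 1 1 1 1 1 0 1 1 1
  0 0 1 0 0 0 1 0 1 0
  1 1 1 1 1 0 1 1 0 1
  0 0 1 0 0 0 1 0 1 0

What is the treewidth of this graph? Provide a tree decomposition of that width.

The largest bag has 4 vertices, giving width 3; this decomposition certifies tw(G) ≤ 3. On the other hand G contains the 4-clique {1, 4, 7, 9}. A clique must lie in a single bag of any decomposition, so no decomposition can have width below 3. Hence tw(G) = 3 exactly.

Treewidth 3.
Bags: B1 = {1, 4, 7, 9}  B2 = {3, 4, 7, 9}  B3 = {3, 7, 9, 10}  B4 = {3, 5, 7, 9}  B5 = {2, 3, 7, 9}  B6 = {2, 3, 6, 7}  B7 = {3, 7, 8, 9}
Tree: B1–B2, B2–B3, B2–B4, B2–B5, B5–B6, B3–B7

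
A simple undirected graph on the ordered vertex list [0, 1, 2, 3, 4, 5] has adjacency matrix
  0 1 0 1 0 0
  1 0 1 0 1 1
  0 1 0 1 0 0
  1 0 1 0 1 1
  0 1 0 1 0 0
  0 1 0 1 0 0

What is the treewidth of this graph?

A width-2 tree decomposition is:
Bags: B1 = {1, 2, 3}  B2 = {0, 1, 3}  B3 = {1, 3, 5}  B4 = {1, 3, 4}
Tree: B1–B2, B2–B3, B3–B4
Every bag has size at most 3, so the width is 3 − 1 = 2 and tw(G) ≤ 2. The edges 2–3–0–1–2 form a cycle, so G is not a tree and its treewidth is at least 2. Hence tw(G) = 2 exactly.

2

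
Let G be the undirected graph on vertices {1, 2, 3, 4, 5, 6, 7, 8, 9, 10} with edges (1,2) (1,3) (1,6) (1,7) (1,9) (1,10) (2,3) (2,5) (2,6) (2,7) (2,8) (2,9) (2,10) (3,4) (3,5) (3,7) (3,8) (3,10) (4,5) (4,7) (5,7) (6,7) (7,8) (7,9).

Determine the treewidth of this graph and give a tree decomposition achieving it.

The largest bag has 4 vertices, giving width 3; this decomposition certifies tw(G) ≤ 3. Conversely, {1, 2, 3, 10} is a clique of size 4, and the vertices of any clique must share a bag in every tree decomposition; so some bag has ≥ 4 vertices and tw(G) ≥ 3. Combining the bounds, tw(G) = 3.

Treewidth 3.
Bags: B1 = {1, 2, 3, 10}  B2 = {1, 2, 3, 7}  B3 = {1, 2, 6, 7}  B4 = {2, 3, 5, 7}  B5 = {3, 4, 5, 7}  B6 = {2, 3, 7, 8}  B7 = {1, 2, 7, 9}
Tree: B1–B2, B2–B3, B2–B4, B4–B5, B2–B6, B2–B7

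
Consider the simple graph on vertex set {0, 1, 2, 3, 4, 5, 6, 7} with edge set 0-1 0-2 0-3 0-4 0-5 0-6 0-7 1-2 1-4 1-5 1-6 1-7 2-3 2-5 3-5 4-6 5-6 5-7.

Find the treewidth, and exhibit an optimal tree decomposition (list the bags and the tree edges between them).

Treewidth 3.
Bags: B1 = {0, 1, 5, 6}  B2 = {0, 1, 5, 7}  B3 = {0, 1, 4, 6}  B4 = {0, 1, 2, 5}  B5 = {0, 2, 3, 5}
Tree: B1–B2, B1–B3, B2–B4, B4–B5

Every bag has size at most 4, so the width is 4 − 1 = 3 and tw(G) ≤ 3. Conversely, {0, 1, 4, 6} is a clique of size 4, and the vertices of any clique must share a bag in every tree decomposition; so some bag has ≥ 4 vertices and tw(G) ≥ 3. Hence tw(G) = 3 exactly.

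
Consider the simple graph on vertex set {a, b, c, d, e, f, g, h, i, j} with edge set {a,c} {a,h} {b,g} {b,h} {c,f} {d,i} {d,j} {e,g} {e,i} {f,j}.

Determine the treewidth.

2

A width-2 tree decomposition is:
Bags: B1 = {a, b, h}  B2 = {a, b, g}  B3 = {a, e, g}  B4 = {a, e, i}  B5 = {a, d, i}  B6 = {a, d, j}  B7 = {a, f, j}  B8 = {a, c, f}
Tree: B1–B2, B2–B3, B3–B4, B4–B5, B5–B6, B6–B7, B7–B8
Every bag has size at most 3, so the width is 3 − 1 = 2 and tw(G) ≤ 2. The edges a–h–b–g–e–i–d–j–f–c–a form a cycle, so G is not a tree and its treewidth is at least 2. The upper and lower bounds meet at 2, so that is the treewidth.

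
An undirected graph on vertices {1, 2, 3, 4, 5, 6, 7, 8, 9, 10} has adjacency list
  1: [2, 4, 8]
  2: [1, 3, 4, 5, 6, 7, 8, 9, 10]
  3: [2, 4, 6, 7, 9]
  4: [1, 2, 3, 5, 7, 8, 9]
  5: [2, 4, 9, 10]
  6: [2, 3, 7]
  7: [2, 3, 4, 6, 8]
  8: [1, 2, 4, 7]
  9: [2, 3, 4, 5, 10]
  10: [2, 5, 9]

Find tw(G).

A width-3 tree decomposition is:
Bags: B1 = {2, 3, 4, 7}  B2 = {2, 4, 7, 8}  B3 = {2, 3, 4, 9}  B4 = {2, 4, 5, 9}  B5 = {2, 3, 6, 7}  B6 = {2, 5, 9, 10}  B7 = {1, 2, 4, 8}
Tree: B1–B2, B1–B3, B3–B4, B1–B5, B4–B6, B2–B7
The largest bag has 4 vertices, giving width 3; this decomposition certifies tw(G) ≤ 3. On the other hand G contains the 4-clique {2, 5, 9, 10}. A clique must lie in a single bag of any decomposition, so no decomposition can have width below 3. The upper and lower bounds meet at 3, so that is the treewidth.

3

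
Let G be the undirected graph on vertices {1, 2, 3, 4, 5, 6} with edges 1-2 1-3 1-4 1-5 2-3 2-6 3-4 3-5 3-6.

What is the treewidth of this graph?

A width-2 tree decomposition is:
Bags: B1 = {1, 2, 3}  B2 = {2, 3, 6}  B3 = {1, 3, 4}  B4 = {1, 3, 5}
Tree: B1–B2, B1–B3, B3–B4
Every bag has size at most 3, so the width is 3 − 1 = 2 and tw(G) ≤ 2. On the other hand G contains the 3-clique {1, 2, 3}. A clique must lie in a single bag of any decomposition, so no decomposition can have width below 2. Hence tw(G) = 2 exactly.

2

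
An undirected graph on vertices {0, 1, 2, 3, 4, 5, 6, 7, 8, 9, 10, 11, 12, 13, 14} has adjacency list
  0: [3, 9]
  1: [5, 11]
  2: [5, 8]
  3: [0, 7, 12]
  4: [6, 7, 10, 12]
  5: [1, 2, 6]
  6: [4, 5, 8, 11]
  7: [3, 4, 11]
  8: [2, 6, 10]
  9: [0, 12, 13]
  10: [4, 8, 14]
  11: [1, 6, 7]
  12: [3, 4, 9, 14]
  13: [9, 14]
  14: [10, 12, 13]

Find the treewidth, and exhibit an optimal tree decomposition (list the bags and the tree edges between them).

Treewidth 3.
Bags: B1 = {1, 2, 5, 8}  B2 = {1, 5, 6, 8}  B3 = {1, 6, 8, 11}  B4 = {6, 8, 10, 11}  B5 = {4, 6, 10, 11}  B6 = {4, 7, 10, 11}  B7 = {4, 7, 10, 14}  B8 = {4, 7, 12, 14}  B9 = {3, 7, 12, 14}  B10 = {3, 12, 13, 14}  B11 = {3, 9, 12, 13}  B12 = {0, 3, 9, 13}
Tree: B1–B2, B2–B3, B3–B4, B4–B5, B5–B6, B6–B7, B7–B8, B8–B9, B9–B10, B10–B11, B11–B12

The largest bag has 4 vertices, giving width 3; this decomposition certifies tw(G) ≤ 3. For the lower bound: the 4 vertex sets {1,2,5}, {8}, {6}, {4,7,10,11} are disjoint, each induces a connected subgraph, and every pair is joined by at least one edge of G. Contracting each set to a single vertex therefore yields K_{4} as a minor, and since treewidth is minor-monotone, tw(G) ≥ tw(K_{4}) = 3. Combining the bounds, tw(G) = 3.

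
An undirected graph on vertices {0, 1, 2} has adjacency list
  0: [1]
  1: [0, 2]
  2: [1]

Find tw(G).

A width-1 tree decomposition is:
Bags: B1 = {1, 2}  B2 = {0, 1}
Tree: B1–B2
The largest bag has 2 vertices, giving width 1; this decomposition certifies tw(G) ≤ 1. G has an edge, so its treewidth is at least 1. Therefore the treewidth is 1.

1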